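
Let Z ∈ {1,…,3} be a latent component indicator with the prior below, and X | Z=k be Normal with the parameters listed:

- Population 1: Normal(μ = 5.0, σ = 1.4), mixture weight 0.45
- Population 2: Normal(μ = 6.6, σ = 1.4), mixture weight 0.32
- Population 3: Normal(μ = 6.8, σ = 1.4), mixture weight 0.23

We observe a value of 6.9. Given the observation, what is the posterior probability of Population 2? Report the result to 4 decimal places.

The responsibility of component k is w_k f_k(x) divided by Σ_j w_j f_j(x).
Evaluate each component's likelihood at the observed value:
  p_1 = 0.113457
  p_2 = 0.278491
  p_3 = 0.284233
Prior × likelihood for each component:
  w_1·p_1 = 0.45 × 0.113457 = 0.0510558
  w_2·p_2 = 0.32 × 0.278491 = 0.0891171
  w_3·p_3 = 0.23 × 0.284233 = 0.0653735
Evidence: 0.0510558 + 0.0891171 + 0.0653735 = 0.205546
So the posterior for Population 2 is 0.0891171 / 0.205546 ≈ 0.4336.

0.4336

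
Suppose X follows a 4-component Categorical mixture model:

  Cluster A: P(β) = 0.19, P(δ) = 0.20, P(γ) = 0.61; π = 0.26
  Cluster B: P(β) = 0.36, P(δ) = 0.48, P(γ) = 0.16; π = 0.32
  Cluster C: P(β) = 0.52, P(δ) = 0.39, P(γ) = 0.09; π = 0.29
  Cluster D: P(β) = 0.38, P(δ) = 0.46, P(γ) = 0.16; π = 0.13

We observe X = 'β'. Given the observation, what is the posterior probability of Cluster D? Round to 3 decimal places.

0.135

By Bayes' theorem, P(k | x) = w_k f_k(x) / Σ_j w_j f_j(x).
Categorical probabilities:
  p_A = P(β | comp) = 0.19
  p_B = P(β | comp) = 0.36
  p_C = P(β | comp) = 0.52
  p_D = P(β | comp) = 0.38
Unnormalised posteriors:
  w_A·p_A = 0.26 × 0.19 = 0.0494
  w_B·p_B = 0.32 × 0.36 = 0.1152
  w_C·p_C = 0.29 × 0.52 = 0.1508
  w_D·p_D = 0.13 × 0.38 = 0.0494
Denominator: 0.0494 + 0.1152 + 0.1508 + 0.0494 = 0.3648
P(Cluster D | x) = 0.0494 / 0.3648 ≈ 0.135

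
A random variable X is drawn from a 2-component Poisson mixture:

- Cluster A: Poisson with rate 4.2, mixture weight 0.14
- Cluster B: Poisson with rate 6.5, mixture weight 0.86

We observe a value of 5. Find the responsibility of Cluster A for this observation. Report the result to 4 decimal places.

0.1546

Posterior ∝ prior × likelihood, so P(k | x) ∝ π_k f_k(x); normalise over all components.
Component likelihoods at x = 5:
  p_A = e^(−4.2)·4.2^5/5! = 0.163316
  p_B = e^(−6.5)·6.5^5/5! = 0.145369
Unnormalised posteriors:
  π_A·p_A = 0.14 × 0.163316 = 0.0228642
  π_B·p_B = 0.86 × 0.145369 = 0.125017
Sum: 0.0228642 + 0.125017 = 0.147881
P(Cluster A | the observation) = 0.0228642 / 0.147881 ≈ 0.1546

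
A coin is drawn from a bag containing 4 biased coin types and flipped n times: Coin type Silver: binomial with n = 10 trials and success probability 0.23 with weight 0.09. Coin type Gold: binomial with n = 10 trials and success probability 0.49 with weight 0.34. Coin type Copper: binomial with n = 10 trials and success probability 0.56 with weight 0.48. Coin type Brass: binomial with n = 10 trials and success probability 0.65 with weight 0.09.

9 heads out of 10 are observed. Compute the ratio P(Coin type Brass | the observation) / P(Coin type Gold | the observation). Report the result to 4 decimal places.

The posterior odds equal the prior odds times the likelihood ratio: (w_i/w_j)·(f_i(x)/f_j(x)).
Evaluate each component's likelihood at the observed value:
  p_Silver = C(10,9)·0.23^9·0.77^1 = 10·1.80115e-06·0.77 = 1.38689e-05
  p_Gold = C(10,9)·0.49^9·0.51^1 = 10·0.00162841·0.51 = 0.00830491
  p_Copper = C(10,9)·0.56^9·0.44^1 = 10·0.00541617·0.44 = 0.0238311
  p_Brass = C(10,9)·0.65^9·0.35^1 = 10·0.0207119·0.35 = 0.0724917
0.00652425 / 0.00282367 ≈ 2.3106

2.3106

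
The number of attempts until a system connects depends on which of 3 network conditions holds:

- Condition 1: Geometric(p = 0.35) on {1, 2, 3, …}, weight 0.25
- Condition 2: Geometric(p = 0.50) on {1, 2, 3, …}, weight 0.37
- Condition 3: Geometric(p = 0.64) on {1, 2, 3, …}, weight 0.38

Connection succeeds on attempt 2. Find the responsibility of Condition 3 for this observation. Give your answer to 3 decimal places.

0.370

The responsibility of component k is P(Z=k) f_k(x) divided by Σ_j P(Z=j) f_j(x).
Geometric probabilities:
  f_1 = 0.2275
  f_2 = 0.25
  f_3 = 0.2304
Multiply by the mixture weights:
  P(Z=1)·f_1 = 0.25 × 0.2275 = 0.056875
  P(Z=2)·f_2 = 0.37 × 0.25 = 0.0925
  P(Z=3)·f_3 = 0.38 × 0.2304 = 0.087552
Sum: 0.056875 + 0.0925 + 0.087552 = 0.236927
So the posterior for Condition 3 is 0.087552 / 0.236927 ≈ 0.370.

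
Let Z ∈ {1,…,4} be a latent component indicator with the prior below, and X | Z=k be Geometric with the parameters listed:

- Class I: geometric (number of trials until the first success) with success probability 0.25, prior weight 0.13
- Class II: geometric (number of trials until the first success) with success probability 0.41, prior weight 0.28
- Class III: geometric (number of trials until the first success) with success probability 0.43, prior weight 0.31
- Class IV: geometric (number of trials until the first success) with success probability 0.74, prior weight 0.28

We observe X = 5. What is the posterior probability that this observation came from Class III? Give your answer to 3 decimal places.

0.359

Posterior ∝ prior × likelihood, so P(k | x) ∝ π_k f_k(x); normalise over all components.
Geometric probabilities:
  p_I = 0.0791016
  p_II = 0.0496812
  p_III = 0.0453908
  p_IV = 0.00338162
Weight by the priors:
  π_I·p_I = 0.13 × 0.0791016 = 0.0102832
  π_II·p_II = 0.28 × 0.0496812 = 0.0139107
  π_III·p_III = 0.31 × 0.0453908 = 0.0140711
  π_IV·p_IV = 0.28 × 0.00338162 = 0.000946854
Marginal: 0.0102832 + 0.0139107 + 0.0140711 + 0.000946854 = 0.0392119
P(Class III | 5) ≈ 0.359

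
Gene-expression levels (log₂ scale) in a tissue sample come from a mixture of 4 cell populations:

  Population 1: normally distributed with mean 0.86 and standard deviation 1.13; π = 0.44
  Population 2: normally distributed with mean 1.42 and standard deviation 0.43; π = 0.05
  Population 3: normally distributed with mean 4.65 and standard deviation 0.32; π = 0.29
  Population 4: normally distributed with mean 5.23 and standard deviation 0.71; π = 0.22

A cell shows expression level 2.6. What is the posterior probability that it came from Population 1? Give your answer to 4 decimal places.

0.9753

P(component k | x) = π_k·f_k(x) / marginal(x), where marginal(x) = Σ_j π_j·f_j(x).
Component likelihoods at x = 2.6:
  p_1 = 0.107886
  p_2 = 0.0214883
  p_3 = 1.52767e-09
  p_4 = 0.000588996
Weight by the priors:
  π_1·p_1 = 0.44 × 0.107886 = 0.0474697
  π_2·p_2 = 0.05 × 0.0214883 = 0.00107441
  π_3·p_3 = 0.29 × 1.52767e-09 = 4.43024e-10
  π_4·p_4 = 0.22 × 0.000588996 = 0.000129579
Evidence: 0.0474697 + 0.00107441 + 4.43024e-10 + 0.000129579 = 0.0486737
Responsibility of Population 1: 0.0474697 / 0.0486737 ≈ 0.9753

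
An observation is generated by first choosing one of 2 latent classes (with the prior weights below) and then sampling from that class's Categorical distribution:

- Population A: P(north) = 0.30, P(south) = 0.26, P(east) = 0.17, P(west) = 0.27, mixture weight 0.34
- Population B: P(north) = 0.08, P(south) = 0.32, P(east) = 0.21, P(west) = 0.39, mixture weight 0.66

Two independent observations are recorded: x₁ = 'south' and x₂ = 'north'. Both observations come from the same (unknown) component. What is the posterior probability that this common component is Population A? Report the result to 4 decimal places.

By Bayes' theorem, P(k | x) = P(Z=k) f_k(x) / Σ_j P(Z=j) f_j(x).
Since both observations come from the same component, the likelihood for component k is f_k(x₁)·f_k(x₂).
  L_A = [0.26] × [0.3] = 0.078
  L_B = [0.32] × [0.08] = 0.0256
Multiply by the mixture weights:
  P(Z=A)·L_A = 0.34 × 0.078 = 0.02652
  P(Z=B)·L_B = 0.66 × 0.0256 = 0.016896
Marginal: 0.02652 + 0.016896 = 0.043416
So the posterior for Population A is 0.02652 / 0.043416 ≈ 0.6108.

0.6108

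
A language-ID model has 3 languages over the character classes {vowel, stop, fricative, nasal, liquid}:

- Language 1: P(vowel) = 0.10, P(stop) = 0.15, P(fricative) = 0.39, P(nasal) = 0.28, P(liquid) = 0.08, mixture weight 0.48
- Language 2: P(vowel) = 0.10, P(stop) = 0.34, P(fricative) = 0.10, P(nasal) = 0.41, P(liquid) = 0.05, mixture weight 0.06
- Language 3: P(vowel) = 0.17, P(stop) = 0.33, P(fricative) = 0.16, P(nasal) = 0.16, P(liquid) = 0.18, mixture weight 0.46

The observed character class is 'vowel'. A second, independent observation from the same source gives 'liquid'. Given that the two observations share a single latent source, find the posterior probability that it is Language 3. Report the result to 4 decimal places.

By Bayes' theorem, P(k | x) = w_k f_k(x) / Σ_j w_j f_j(x).
Since both observations come from the same component, the likelihood for component k is f_k(x₁)·f_k(x₂).
  f_1 = [P(vowel | comp) = 0.10] × [0.08] = 0.008
  f_2 = [P(vowel | comp) = 0.10] × [0.05] = 0.005
  f_3 = [P(vowel | comp) = 0.17] × [0.18] = 0.0306
Prior × likelihood for each component:
  w_1·f_1 = 0.48 × 0.008 = 0.00384
  w_2·f_2 = 0.06 × 0.005 = 0.0003
  w_3·f_3 = 0.46 × 0.0306 = 0.014076
Marginal: 0.00384 + 0.0003 + 0.014076 = 0.018216
Responsibility of Language 3: 0.014076 / 0.018216 ≈ 0.7727

0.7727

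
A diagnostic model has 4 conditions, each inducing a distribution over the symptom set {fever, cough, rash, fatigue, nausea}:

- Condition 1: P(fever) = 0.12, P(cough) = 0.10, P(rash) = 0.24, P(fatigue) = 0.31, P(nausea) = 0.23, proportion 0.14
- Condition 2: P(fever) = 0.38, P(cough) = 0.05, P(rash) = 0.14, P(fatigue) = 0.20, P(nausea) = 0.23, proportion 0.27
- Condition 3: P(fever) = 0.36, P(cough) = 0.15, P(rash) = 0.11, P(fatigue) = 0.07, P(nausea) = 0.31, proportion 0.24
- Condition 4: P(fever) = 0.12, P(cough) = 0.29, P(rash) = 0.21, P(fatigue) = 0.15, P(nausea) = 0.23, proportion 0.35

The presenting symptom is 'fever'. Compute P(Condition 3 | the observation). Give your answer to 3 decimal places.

0.349

Posterior ∝ prior × likelihood, so P(k | x) ∝ π_k f_k(x); normalise over all components.
Component likelihoods at x = 'fever':
  L_1 = 0.12
  L_2 = 0.38
  L_3 = 0.36
  L_4 = 0.12
Weight by the priors:
  π_1·L_1 = 0.14 × 0.12 = 0.0168
  π_2·L_2 = 0.27 × 0.38 = 0.1026
  π_3·L_3 = 0.24 × 0.36 = 0.0864
  π_4·L_4 = 0.35 × 0.12 = 0.042
Marginal: 0.0168 + 0.1026 + 0.0864 + 0.042 = 0.2478
Responsibility of Condition 3: 0.0864 / 0.2478 ≈ 0.349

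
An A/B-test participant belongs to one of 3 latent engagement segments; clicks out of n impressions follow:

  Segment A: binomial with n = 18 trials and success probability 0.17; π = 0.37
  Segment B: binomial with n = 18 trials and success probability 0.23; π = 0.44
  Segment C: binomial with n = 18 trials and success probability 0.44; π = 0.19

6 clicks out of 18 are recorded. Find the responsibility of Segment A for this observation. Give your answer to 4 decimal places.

0.1873

Apply Bayes' rule: the posterior for each component is proportional to its prior times its likelihood at x.
Component likelihoods at x = 6 clicks out of 18:
  L_A = 0.0478963
  L_B = 0.119379
  L_C = 0.128128
Unnormalised posteriors:
  π_A·L_A = 0.37 × 0.0478963 = 0.0177216
  π_B·L_B = 0.44 × 0.119379 = 0.0525267
  π_C·L_C = 0.19 × 0.128128 = 0.0243443
Normaliser: 0.0177216 + 0.0525267 + 0.0243443 = 0.0945926
P(Segment A | the observation) = 0.0177216 / 0.0945926 ≈ 0.1873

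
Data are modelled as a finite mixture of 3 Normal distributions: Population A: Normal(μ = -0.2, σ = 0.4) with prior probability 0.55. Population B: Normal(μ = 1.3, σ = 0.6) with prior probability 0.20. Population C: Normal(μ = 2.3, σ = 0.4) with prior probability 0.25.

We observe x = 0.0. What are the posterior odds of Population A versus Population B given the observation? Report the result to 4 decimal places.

Posterior odds = (π_i f_i(x)) / (π_j f_j(x)); the normalising sum cancels.
Component likelihoods at x = 0.0:
  L_A = 0.880163
  L_B = 0.0635877
  L_C = 6.59811e-08
0.48409 / 0.0127175 ≈ 38.0647

38.0647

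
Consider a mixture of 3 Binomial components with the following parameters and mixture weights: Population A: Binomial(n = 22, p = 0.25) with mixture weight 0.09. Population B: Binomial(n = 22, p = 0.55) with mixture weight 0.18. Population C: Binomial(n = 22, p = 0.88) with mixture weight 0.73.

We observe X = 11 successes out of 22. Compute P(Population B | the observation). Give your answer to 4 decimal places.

0.9766

P(component k | x) = P(Z=k)·f_k(x) / marginal(x), where marginal(x) = Σ_j P(Z=j)·f_j(x).
Component likelihoods at x = 11 successes out of 22:
  f_A = C(22,11)·0.25^11·0.75^11 = 705432·2.38419e-07·0.0422351 = 0.00710345
  f_B = C(22,11)·0.55^11·0.45^11 = 705432·0.00139312·0.000153228 = 0.150585
  f_C = C(22,11)·0.88^11·0.12^11 = 705432·0.245081·7.43008e-11 = 1.28457e-05
Multiply by the mixture weights:
  P(Z=A)·f_A = 0.09 × 0.00710345 = 0.00063931
  P(Z=B)·f_B = 0.18 × 0.150585 = 0.0271053
  P(Z=C)·f_C = 0.73 × 1.28457e-05 = 9.37737e-06
Marginal: 0.00063931 + 0.0271053 + 9.37737e-06 = 0.027754
P(Population B | data) ≈ 0.9766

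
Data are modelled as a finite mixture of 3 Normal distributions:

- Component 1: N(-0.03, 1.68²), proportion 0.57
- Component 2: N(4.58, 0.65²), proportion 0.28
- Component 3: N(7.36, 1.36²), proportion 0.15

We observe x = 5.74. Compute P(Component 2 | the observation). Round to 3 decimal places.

0.614

P(component k | x) = w_k·f_k(x) / marginal(x), where marginal(x) = Σ_j w_j·f_j(x).
Component likelihoods at x = 5.74:
  L_1 = 0.000651841
  L_2 = 0.124858
  L_3 = 0.144298
Prior × likelihood for each component:
  w_1·L_1 = 0.57 × 0.000651841 = 0.00037155
  w_2·L_2 = 0.28 × 0.124858 = 0.0349601
  w_3·L_3 = 0.15 × 0.144298 = 0.0216447
Sum: 0.00037155 + 0.0349601 + 0.0216447 = 0.0569764
Responsibility of Component 2: 0.0349601 / 0.0569764 ≈ 0.614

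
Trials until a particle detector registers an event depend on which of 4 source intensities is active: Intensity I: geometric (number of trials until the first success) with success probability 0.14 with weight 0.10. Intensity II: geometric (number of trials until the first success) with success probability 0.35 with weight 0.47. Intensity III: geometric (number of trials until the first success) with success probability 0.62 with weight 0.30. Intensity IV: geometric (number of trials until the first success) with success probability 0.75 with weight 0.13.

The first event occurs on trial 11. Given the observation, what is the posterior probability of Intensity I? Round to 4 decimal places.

The responsibility of component k is P(Z=k) f_k(x) divided by Σ_j P(Z=j) f_j(x).
Geometric probabilities:
  p_I = 0.0309822
  p_II = 0.00471196
  p_III = 3.89249e-05
  p_IV = 7.15256e-07
Prior × likelihood for each component:
  P(Z=I)·p_I = 0.10 × 0.0309822 = 0.00309822
  P(Z=II)·p_II = 0.47 × 0.00471196 = 0.00221462
  P(Z=III)·p_III = 0.30 × 3.89249e-05 = 1.16775e-05
  P(Z=IV)·p_IV = 0.13 × 7.15256e-07 = 9.29832e-08
Normaliser: 0.00309822 + 0.00221462 + 1.16775e-05 + 9.29832e-08 = 0.00532461
So the posterior for Intensity I is 0.00309822 / 0.00532461 ≈ 0.5819.

0.5819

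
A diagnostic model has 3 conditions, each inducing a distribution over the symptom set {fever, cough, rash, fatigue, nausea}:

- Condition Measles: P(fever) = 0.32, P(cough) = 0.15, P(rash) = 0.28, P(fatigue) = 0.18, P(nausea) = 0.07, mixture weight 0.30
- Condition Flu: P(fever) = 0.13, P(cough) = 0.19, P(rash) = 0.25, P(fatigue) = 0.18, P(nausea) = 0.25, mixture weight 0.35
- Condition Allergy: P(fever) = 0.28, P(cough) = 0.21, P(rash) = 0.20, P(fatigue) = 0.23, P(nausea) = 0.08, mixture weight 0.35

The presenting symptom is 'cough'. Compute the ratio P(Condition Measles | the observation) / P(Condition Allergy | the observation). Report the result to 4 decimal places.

The posterior odds equal the prior odds times the likelihood ratio: (π_i/π_j)·(f_i(x)/f_j(x)).
Evaluate each component's likelihood at the observed value:
  p_Measles = P(cough | comp) = 0.15
  p_Flu = P(cough | comp) = 0.19
  p_Allergy = P(cough | comp) = 0.21
Posterior odds = (π_Measles·p_Measles) / (π_Allergy·p_Allergy) = (0.30·0.15) / (0.35·0.21) = 0.045 / 0.0735 ≈ 0.6122

0.6122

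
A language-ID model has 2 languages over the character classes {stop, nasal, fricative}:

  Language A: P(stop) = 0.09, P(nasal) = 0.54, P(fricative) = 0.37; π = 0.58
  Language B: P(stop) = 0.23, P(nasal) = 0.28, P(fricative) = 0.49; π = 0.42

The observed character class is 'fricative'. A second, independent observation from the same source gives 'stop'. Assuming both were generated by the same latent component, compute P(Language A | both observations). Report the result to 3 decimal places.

Posterior ∝ prior × likelihood, so P(k | x) ∝ P(Z=k) f_k(x); normalise over all components.
Since both observations come from the same component, the likelihood for component k is f_k(x₁)·f_k(x₂).
  f_A = [P(fricative | comp) = 0.37] × [0.09] = 0.0333
  f_B = [P(fricative | comp) = 0.49] × [0.23] = 0.1127
Unnormalised posteriors:
  P(Z=A)·f_A = 0.58 × 0.0333 = 0.019314
  P(Z=B)·f_B = 0.42 × 0.1127 = 0.047334
Sum: 0.019314 + 0.047334 = 0.066648
P(Language A | x₁,x₂) = 0.019314 / 0.066648 ≈ 0.290

0.290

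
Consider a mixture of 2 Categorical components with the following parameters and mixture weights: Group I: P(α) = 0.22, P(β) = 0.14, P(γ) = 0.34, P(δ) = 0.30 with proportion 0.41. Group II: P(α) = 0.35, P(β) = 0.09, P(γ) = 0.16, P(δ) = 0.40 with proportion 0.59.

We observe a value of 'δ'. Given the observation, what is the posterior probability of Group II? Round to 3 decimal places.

0.657

P(component k | x) = π_k·f_k(x) / marginal(x), where marginal(x) = Σ_j π_j·f_j(x).
Evaluate each component's likelihood at the observed value:
  L_I = 0.3
  L_II = 0.4
Prior × likelihood for each component:
  π_I·L_I = 0.41 × 0.3 = 0.123
  π_II·L_II = 0.59 × 0.4 = 0.236
Marginal: 0.123 + 0.236 = 0.359
P(Group II | the observation) ≈ 0.657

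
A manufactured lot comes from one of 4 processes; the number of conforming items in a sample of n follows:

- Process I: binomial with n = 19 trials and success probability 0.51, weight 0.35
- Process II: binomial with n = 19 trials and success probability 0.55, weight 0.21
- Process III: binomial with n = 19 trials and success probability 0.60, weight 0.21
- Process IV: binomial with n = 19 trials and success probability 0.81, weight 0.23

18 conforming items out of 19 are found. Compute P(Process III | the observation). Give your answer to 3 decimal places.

Apply Bayes' rule: the posterior for each component is proportional to its prior times its likelihood at x.
Component likelihoods at x = 18 conforming items out of 19:
  p_I = C(19,18)·0.51^18·0.49^1 = 19·5.44833e-06·0.49 = 5.07239e-05
  p_II = C(19,18)·0.55^18·0.45^1 = 19·2.12094e-05·0.45 = 0.00018134
  p_III = C(19,18)·0.60^18·0.40^1 = 19·0.00010156·0.4 = 0.000771856
  p_IV = C(19,18)·0.81^18·0.19^1 = 19·0.0225284·0.19 = 0.0813275
Weight by the priors:
  P(Z=I)·p_I = 0.35 × 5.07239e-05 = 1.77534e-05
  P(Z=II)·p_II = 0.21 × 0.00018134 = 3.80815e-05
  P(Z=III)·p_III = 0.21 × 0.000771856 = 0.00016209
  P(Z=IV)·p_IV = 0.23 × 0.0813275 = 0.0187053
Marginal: 1.77534e-05 + 3.80815e-05 + 0.00016209 + 0.0187053 = 0.0189233
Responsibility of Process III: 0.00016209 / 0.0189233 ≈ 0.009

0.009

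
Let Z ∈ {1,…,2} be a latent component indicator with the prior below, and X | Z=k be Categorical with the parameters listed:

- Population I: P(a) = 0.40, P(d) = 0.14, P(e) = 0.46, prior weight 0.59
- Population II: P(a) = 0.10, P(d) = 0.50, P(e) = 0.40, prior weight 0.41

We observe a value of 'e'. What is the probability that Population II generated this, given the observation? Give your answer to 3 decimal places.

0.377

Apply Bayes' rule: the posterior for each component is proportional to its prior times its likelihood at x.
Component likelihoods at x = 'e':
  L_I = P(e | comp) = 0.46
  L_II = P(e | comp) = 0.40
Weight by the priors:
  P(Z=I)·L_I = 0.59 × 0.46 = 0.2714
  P(Z=II)·L_II = 0.41 × 0.4 = 0.164
Marginal: 0.2714 + 0.164 = 0.4354
So the posterior for Population II is 0.164 / 0.4354 ≈ 0.377.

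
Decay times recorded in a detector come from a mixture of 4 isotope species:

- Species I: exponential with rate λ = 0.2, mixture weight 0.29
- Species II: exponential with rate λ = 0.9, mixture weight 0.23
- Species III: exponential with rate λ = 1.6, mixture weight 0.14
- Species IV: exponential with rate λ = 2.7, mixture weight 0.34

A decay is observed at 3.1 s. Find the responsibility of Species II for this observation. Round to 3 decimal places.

P(component k | x) = w_k·f_k(x) / marginal(x), where marginal(x) = Σ_j w_j·f_j(x).
Evaluate each component's likelihood at the observed value:
  L_I = 0.107589
  L_II = 0.0552791
  L_III = 0.0112207
  L_IV = 0.000625632
Weight by the priors:
  w_I·L_I = 0.29 × 0.107589 = 0.0312008
  w_II·L_II = 0.23 × 0.0552791 = 0.0127142
  w_III·L_III = 0.14 × 0.0112207 = 0.0015709
  w_IV·L_IV = 0.34 × 0.000625632 = 0.000212715
Normaliser: 0.0312008 + 0.0127142 + 0.0015709 + 0.000212715 = 0.0456986
So the posterior for Species II is 0.0127142 / 0.0456986 ≈ 0.278.

0.278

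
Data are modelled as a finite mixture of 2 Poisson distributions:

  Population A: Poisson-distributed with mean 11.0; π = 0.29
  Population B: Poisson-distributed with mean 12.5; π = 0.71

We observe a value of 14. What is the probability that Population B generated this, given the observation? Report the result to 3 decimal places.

0.766

The responsibility of component k is w_k f_k(x) divided by Σ_j w_j f_j(x).
Evaluate each component's likelihood at the observed value:
  L_A = e^(−11.0)·11.0^14/14! = 0.0727528
  L_B = e^(−12.5)·12.5^14/14! = 0.0971965
Multiply by the mixture weights:
  w_A·L_A = 0.29 × 0.0727528 = 0.0210983
  w_B·L_B = 0.71 × 0.0971965 = 0.0690095
Evidence: 0.0210983 + 0.0690095 = 0.0901079
Responsibility of Population B: 0.0690095 / 0.0901079 ≈ 0.766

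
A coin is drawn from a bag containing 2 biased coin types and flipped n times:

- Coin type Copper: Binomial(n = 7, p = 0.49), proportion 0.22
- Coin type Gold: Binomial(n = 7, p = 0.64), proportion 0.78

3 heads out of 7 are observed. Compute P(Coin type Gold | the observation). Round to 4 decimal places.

P(component k | x) = w_k·f_k(x) / marginal(x), where marginal(x) = Σ_j w_j·f_j(x).
Binomial probabilities:
  p_Copper = 0.278572
  p_Gold = 0.154105
Unnormalised posteriors:
  w_Copper·p_Copper = 0.22 × 0.278572 = 0.0612858
  w_Gold·p_Gold = 0.78 × 0.154105 = 0.120202
Marginal: 0.0612858 + 0.120202 = 0.181488
Responsibility of Coin type Gold: 0.120202 / 0.181488 ≈ 0.6623

0.6623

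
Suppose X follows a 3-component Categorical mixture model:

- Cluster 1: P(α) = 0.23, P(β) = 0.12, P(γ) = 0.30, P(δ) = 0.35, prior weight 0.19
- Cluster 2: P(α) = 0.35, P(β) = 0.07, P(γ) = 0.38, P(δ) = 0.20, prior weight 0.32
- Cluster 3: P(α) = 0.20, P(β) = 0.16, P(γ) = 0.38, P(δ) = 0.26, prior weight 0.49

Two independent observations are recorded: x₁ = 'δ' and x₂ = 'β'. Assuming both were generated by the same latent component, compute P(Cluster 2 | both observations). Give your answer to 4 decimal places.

0.1364

P(component k | x) = π_k·f_k(x) / marginal(x), where marginal(x) = Σ_j π_j·f_j(x).
Since both observations come from the same component, the likelihood for component k is f_k(x₁)·f_k(x₂).
  p_1 = [0.35] × [0.12] = 0.042
  p_2 = [0.2] × [0.07] = 0.014
  p_3 = [0.26] × [0.16] = 0.0416
Weight by the priors:
  π_1·p_1 = 0.19 × 0.042 = 0.00798
  π_2·p_2 = 0.32 × 0.014 = 0.00448
  π_3·p_3 = 0.49 × 0.0416 = 0.020384
Normaliser: 0.00798 + 0.00448 + 0.020384 = 0.032844
P(Cluster 2 | x₁,x₂) ≈ 0.1364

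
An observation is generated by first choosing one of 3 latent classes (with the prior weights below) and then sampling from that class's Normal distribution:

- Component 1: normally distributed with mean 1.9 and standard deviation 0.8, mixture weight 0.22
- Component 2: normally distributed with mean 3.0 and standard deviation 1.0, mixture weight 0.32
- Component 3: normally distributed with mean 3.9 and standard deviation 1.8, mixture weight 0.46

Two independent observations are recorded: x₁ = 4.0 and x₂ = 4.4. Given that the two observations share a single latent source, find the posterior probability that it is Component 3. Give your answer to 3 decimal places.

0.652

The responsibility of component k is π_k f_k(x) divided by Σ_j π_j f_j(x).
Since both observations come from the same component, the likelihood for component k is f_k(x₁)·f_k(x₂).
  f_1 = [0.0159052] × [0.00377782] = 6.00871e-05
  f_2 = [0.241971] × [0.149727] = 0.0362297
  f_3 = [0.221293] × [0.213247] = 0.04719
Prior × likelihood for each component:
  π_1·f_1 = 0.22 × 6.00871e-05 = 1.32192e-05
  π_2·f_2 = 0.32 × 0.0362297 = 0.0115935
  π_3·f_3 = 0.46 × 0.04719 = 0.0217074
Marginal: 1.32192e-05 + 0.0115935 + 0.0217074 = 0.0333141
Responsibility of Component 3: 0.0217074 / 0.0333141 ≈ 0.652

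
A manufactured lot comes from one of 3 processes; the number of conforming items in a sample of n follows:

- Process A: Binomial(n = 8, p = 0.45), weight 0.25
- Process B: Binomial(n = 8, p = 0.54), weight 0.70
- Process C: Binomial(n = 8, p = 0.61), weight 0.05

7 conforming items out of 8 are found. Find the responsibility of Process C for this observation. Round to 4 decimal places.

P(component k | x) = w_k·f_k(x) / marginal(x), where marginal(x) = Σ_j w_j·f_j(x).
Component likelihoods at x = 7 conforming items out of 8:
  p_A = 0.0164415
  p_B = 0.0492724
  p_C = 0.0980536
Weight by the priors:
  w_A·p_A = 0.25 × 0.0164415 = 0.00411036
  w_B·p_B = 0.70 × 0.0492724 = 0.0344907
  w_C·p_C = 0.05 × 0.0980536 = 0.00490268
Marginal: 0.00411036 + 0.0344907 + 0.00490268 = 0.0435038
So the posterior for Process C is 0.00490268 / 0.0435038 ≈ 0.1127.

0.1127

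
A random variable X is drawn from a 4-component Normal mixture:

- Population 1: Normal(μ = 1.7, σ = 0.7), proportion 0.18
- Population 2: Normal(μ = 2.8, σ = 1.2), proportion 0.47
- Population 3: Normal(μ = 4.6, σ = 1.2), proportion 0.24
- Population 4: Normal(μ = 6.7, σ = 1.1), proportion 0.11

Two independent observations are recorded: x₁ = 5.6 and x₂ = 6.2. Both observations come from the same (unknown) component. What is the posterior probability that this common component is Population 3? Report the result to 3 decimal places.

0.491

The responsibility of component k is π_k f_k(x) divided by Σ_j π_j f_j(x).
Since both observations come from the same component, the likelihood for component k is f_k(x₁)·f_k(x₂).
  f_1 = [1.03606e-07] × [6.0516e-10] = 6.26981e-17
  f_2 = [0.0218516] × [0.00600508] = 0.000131221
  f_3 = [0.234927] × [0.136675] = 0.0321086
  f_4 = [0.219973] × [0.327079] = 0.0719486
Prior × likelihood for each component:
  π_1·f_1 = 0.18 × 6.26981e-17 = 1.12857e-17
  π_2·f_2 = 0.47 × 0.000131221 = 6.16736e-05
  π_3·f_3 = 0.24 × 0.0321086 = 0.00770606
  π_4·f_4 = 0.11 × 0.0719486 = 0.00791435
Evidence: 1.12857e-17 + 6.16736e-05 + 0.00770606 + 0.00791435 = 0.0156821
P(Population 3 | x₁, x₂) ≈ 0.491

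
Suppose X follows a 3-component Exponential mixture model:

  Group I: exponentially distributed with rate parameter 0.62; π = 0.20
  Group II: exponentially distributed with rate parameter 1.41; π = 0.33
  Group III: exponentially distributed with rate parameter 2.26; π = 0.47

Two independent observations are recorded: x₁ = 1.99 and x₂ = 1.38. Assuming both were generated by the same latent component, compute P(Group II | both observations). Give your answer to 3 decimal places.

The responsibility of component k is w_k f_k(x) divided by Σ_j w_j f_j(x).
Since both observations come from the same component, the likelihood for component k is f_k(x₁)·f_k(x₂).
  f_I = [0.62·e^(−0.62·1.99) = 0.62·e^(−1.2338) = 0.180534] × [0.263517] = 0.0475739
  f_II = [1.41·e^(−1.41·1.99) = 1.41·e^(−2.8059) = 0.0852378] × [0.201451] = 0.0171712
  f_III = [2.26·e^(−2.26·1.99) = 2.26·e^(−4.4974) = 0.0251717] × [0.099915] = 0.00251503
Multiply by the mixture weights:
  w_I·f_I = 0.20 × 0.0475739 = 0.00951477
  w_II·f_II = 0.33 × 0.0171712 = 0.0056665
  w_III·f_III = 0.47 × 0.00251503 = 0.00118206
Evidence: 0.00951477 + 0.0056665 + 0.00118206 = 0.0163633
P(Group II | x) = 0.0056665 / 0.0163633 ≈ 0.346

0.346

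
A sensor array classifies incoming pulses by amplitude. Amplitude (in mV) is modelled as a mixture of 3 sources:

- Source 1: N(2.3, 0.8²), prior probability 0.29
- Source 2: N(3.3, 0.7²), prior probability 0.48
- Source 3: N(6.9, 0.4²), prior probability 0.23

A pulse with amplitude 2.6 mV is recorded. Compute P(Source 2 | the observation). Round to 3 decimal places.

0.552

Apply Bayes' rule: the posterior for each component is proportional to its prior times its likelihood at x.
Component likelihoods at x = 2.6 mV:
  f_1 = (1/(0.8·√(2π)))·exp(−(2.6−2.3)²/(2·0.8²)) = 0.498678·exp(-0.07031) = 0.464819
  f_2 = (1/(0.7·√(2π)))·exp(−(2.6−3.3)²/(2·0.7²)) = 0.569918·exp(-0.50000) = 0.345672
  f_3 = (1/(0.4·√(2π)))·exp(−(2.6−6.9)²/(2·0.4²)) = 0.997356·exp(-57.78125) = 8.03104e-26
Multiply by the mixture weights:
  w_1·f_1 = 0.29 × 0.464819 = 0.134797
  w_2·f_2 = 0.48 × 0.345672 = 0.165923
  w_3·f_3 = 0.23 × 8.03104e-26 = 1.84714e-26
Evidence: 0.134797 + 0.165923 + 1.84714e-26 = 0.30072
So the posterior for Source 2 is 0.165923 / 0.30072 ≈ 0.552.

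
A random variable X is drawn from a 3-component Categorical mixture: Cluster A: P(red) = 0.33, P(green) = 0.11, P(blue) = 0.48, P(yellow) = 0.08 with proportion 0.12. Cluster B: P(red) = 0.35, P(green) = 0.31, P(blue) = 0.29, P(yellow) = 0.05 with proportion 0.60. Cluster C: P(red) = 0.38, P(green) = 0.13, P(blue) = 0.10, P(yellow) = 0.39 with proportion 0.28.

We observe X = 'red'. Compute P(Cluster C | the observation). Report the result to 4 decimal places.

0.2989

P(component k | x) = P(Z=k)·f_k(x) / marginal(x), where marginal(x) = Σ_j P(Z=j)·f_j(x).
Categorical probabilities:
  L_A = 0.33
  L_B = 0.35
  L_C = 0.38
Prior × likelihood for each component:
  P(Z=A)·L_A = 0.12 × 0.33 = 0.0396
  P(Z=B)·L_B = 0.60 × 0.35 = 0.21
  P(Z=C)·L_C = 0.28 × 0.38 = 0.1064
Marginal: 0.0396 + 0.21 + 0.1064 = 0.356
Responsibility of Cluster C: 0.1064 / 0.356 ≈ 0.2989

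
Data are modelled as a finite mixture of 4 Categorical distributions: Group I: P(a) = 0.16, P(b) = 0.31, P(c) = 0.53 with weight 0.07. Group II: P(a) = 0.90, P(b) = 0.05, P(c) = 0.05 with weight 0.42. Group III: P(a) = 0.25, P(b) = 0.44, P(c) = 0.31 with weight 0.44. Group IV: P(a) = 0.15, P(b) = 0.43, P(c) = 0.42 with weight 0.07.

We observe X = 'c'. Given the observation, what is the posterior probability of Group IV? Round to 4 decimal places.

By Bayes' theorem, P(k | x) = π_k f_k(x) / Σ_j π_j f_j(x).
Component likelihoods at x = 'c':
  L_I = 0.53
  L_II = 0.05
  L_III = 0.31
  L_IV = 0.42
Weight by the priors:
  π_I·L_I = 0.07 × 0.53 = 0.0371
  π_II·L_II = 0.42 × 0.05 = 0.021
  π_III·L_III = 0.44 × 0.31 = 0.1364
  π_IV·L_IV = 0.07 × 0.42 = 0.0294
Evidence: 0.0371 + 0.021 + 0.1364 + 0.0294 = 0.2239
P(Group IV | x) ≈ 0.1313

0.1313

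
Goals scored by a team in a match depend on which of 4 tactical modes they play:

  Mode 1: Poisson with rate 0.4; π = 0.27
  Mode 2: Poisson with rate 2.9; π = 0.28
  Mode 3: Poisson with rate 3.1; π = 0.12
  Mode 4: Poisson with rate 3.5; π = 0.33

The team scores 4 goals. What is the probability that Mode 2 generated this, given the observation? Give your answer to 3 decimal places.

P(component k | x) = w_k·f_k(x) / marginal(x), where marginal(x) = Σ_j w_j·f_j(x).
Poisson probabilities:
  L_1 = 0.000715008
  L_2 = 0.162154
  L_3 = 0.17335
  L_4 = 0.188812
Unnormalised posteriors:
  w_1·L_1 = 0.27 × 0.000715008 = 0.000193052
  w_2·L_2 = 0.28 × 0.162154 = 0.045403
  w_3·L_3 = 0.12 × 0.17335 = 0.0208019
  w_4·L_4 = 0.33 × 0.188812 = 0.0623081
Sum: 0.000193052 + 0.045403 + 0.0208019 + 0.0623081 = 0.128706
Responsibility of Mode 2: 0.045403 / 0.128706 ≈ 0.353

0.353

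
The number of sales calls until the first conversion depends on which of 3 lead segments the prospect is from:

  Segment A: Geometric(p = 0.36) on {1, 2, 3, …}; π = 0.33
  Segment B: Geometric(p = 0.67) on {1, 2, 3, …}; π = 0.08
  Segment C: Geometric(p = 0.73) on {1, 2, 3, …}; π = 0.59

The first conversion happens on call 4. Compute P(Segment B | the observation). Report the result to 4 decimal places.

0.0464

Posterior ∝ prior × likelihood, so P(k | x) ∝ π_k f_k(x); normalise over all components.
Geometric probabilities:
  p_A = 0.36·(1−0.36)^3 = 0.36·0.262144 = 0.0943718
  p_B = 0.67·(1−0.67)^3 = 0.67·0.035937 = 0.0240778
  p_C = 0.73·(1−0.73)^3 = 0.73·0.019683 = 0.0143686
Weight by the priors:
  π_A·p_A = 0.33 × 0.0943718 = 0.0311427
  π_B·p_B = 0.08 × 0.0240778 = 0.00192622
  π_C·p_C = 0.59 × 0.0143686 = 0.00847747
Normaliser: 0.0311427 + 0.00192622 + 0.00847747 = 0.0415464
P(Segment B | 4) = 0.00192622 / 0.0415464 ≈ 0.0464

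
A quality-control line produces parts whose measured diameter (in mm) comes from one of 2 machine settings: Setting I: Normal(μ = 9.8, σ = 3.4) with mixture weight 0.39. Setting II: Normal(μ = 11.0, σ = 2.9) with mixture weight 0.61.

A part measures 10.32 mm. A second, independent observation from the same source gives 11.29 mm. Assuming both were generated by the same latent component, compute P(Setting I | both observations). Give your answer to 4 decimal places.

0.3014

Apply Bayes' rule: the posterior for each component is proportional to its prior times its likelihood at x.
Since both observations come from the same component, the likelihood for component k is f_k(x₁)·f_k(x₂).
  f_I = [(1/(3.4·√(2π)))·exp(−(10.32−9.8)²/(2·3.4²)) = 0.117336·exp(-0.01170) = 0.115972] × [0.106593] = 0.0123617
  f_II = [(1/(2.9·√(2π)))·exp(−(10.32−11.0)²/(2·2.9²)) = 0.137566·exp(-0.02749) = 0.133836] × [0.13688] = 0.0183195
Unnormalised posteriors:
  π_I·f_I = 0.39 × 0.0123617 = 0.00482108
  π_II·f_II = 0.61 × 0.0183195 = 0.0111749
Normaliser: 0.00482108 + 0.0111749 = 0.015996
P(Setting I | x₁, x₂) = 0.00482108 / 0.015996 ≈ 0.3014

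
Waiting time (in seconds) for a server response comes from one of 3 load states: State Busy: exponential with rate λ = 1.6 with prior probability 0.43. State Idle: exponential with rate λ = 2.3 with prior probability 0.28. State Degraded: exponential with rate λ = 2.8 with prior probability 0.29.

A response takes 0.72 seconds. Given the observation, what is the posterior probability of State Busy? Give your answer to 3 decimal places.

Apply Bayes' rule: the posterior for each component is proportional to its prior times its likelihood at x.
Component likelihoods at x = 0.72 seconds:
  p_Busy = 1.6·e^(−1.6·0.72) = 1.6·e^(−1.1520) = 0.505607
  p_Idle = 2.3·e^(−2.3·0.72) = 2.3·e^(−1.6560) = 0.439072
  p_Degraded = 2.8·e^(−2.8·0.72) = 2.8·e^(−2.0160) = 0.372924
Weight by the priors:
  π_Busy·p_Busy = 0.43 × 0.505607 = 0.217411
  π_Idle·p_Idle = 0.28 × 0.439072 = 0.12294
  π_Degraded·p_Degraded = 0.29 × 0.372924 = 0.108148
Denominator: 0.217411 + 0.12294 + 0.108148 = 0.448499
P(State Busy | 0.72 seconds) ≈ 0.485

0.485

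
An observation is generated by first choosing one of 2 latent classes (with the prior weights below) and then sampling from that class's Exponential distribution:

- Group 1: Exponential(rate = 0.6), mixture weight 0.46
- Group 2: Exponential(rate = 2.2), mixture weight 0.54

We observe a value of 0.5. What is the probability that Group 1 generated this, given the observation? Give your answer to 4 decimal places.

Posterior ∝ prior × likelihood, so P(k | x) ∝ w_k f_k(x); normalise over all components.
Evaluate each component's likelihood at the observed value:
  p_1 = 0.444491
  p_2 = 0.732316
Unnormalised posteriors:
  w_1·p_1 = 0.46 × 0.444491 = 0.204466
  w_2·p_2 = 0.54 × 0.732316 = 0.395451
Evidence: 0.204466 + 0.395451 = 0.599917
P(Group 1 | x) ≈ 0.3408

0.3408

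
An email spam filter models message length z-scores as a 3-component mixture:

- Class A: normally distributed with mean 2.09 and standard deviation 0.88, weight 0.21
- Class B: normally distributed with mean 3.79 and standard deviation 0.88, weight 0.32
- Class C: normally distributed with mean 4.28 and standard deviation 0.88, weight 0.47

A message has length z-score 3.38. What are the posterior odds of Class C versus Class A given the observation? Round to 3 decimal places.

3.885

The posterior odds equal the prior odds times the likelihood ratio: (π_i/π_j)·(f_i(x)/f_j(x)).
Component likelihoods at x = 3.38:
  L_A = 0.154811
  L_B = 0.406716
  L_C = 0.268719
0.126298 / 0.0325103 ≈ 3.885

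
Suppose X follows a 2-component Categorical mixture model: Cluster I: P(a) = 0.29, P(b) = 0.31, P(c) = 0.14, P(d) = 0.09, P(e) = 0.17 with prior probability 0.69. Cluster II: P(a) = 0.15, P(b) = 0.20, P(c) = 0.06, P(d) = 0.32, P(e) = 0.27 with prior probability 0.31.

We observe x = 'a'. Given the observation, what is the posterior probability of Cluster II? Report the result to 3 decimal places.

The responsibility of component k is π_k f_k(x) divided by Σ_j π_j f_j(x).
Evaluate each component's likelihood at the observed value:
  p_I = 0.29
  p_II = 0.15
Weight by the priors:
  π_I·p_I = 0.69 × 0.29 = 0.2001
  π_II·p_II = 0.31 × 0.15 = 0.0465
Denominator: 0.2001 + 0.0465 = 0.2466
P(Cluster II | the observation) = 0.0465 / 0.2466 ≈ 0.189

0.189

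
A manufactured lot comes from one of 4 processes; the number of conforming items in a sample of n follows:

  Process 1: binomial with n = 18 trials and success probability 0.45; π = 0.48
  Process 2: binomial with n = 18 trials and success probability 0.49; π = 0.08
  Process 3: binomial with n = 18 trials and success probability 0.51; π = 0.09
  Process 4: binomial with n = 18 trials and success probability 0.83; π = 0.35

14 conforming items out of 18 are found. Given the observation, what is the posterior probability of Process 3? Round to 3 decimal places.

0.018

Apply Bayes' rule: the posterior for each component is proportional to its prior times its likelihood at x.
Binomial probabilities:
  f_1 = C(18,14)·0.45^14·0.55^4 = 3060·1.39629e-05·0.0915063 = 0.00390974
  f_2 = C(18,14)·0.49^14·0.51^4 = 3060·4.59987e-05·0.067652 = 0.00952242
  f_3 = C(18,14)·0.51^14·0.49^4 = 3060·8.05346e-05·0.057648 = 0.0142065
  f_4 = C(18,14)·0.83^14·0.17^4 = 3060·0.0736365·0.00083521 = 0.188196
Multiply by the mixture weights:
  P(Z=1)·f_1 = 0.48 × 0.00390974 = 0.00187667
  P(Z=2)·f_2 = 0.08 × 0.00952242 = 0.000761793
  P(Z=3)·f_3 = 0.09 × 0.0142065 = 0.00127859
  P(Z=4)·f_4 = 0.35 × 0.188196 = 0.0658686
Evidence: 0.00187667 + 0.000761793 + 0.00127859 + 0.0658686 = 0.0697857
P(Process 3 | data) ≈ 0.018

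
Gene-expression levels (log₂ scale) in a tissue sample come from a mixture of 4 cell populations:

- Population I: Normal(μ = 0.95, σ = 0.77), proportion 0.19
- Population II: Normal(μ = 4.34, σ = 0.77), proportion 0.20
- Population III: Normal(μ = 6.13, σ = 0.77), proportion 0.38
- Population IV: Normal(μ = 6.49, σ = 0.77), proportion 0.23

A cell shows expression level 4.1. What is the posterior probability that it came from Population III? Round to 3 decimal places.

0.058

Apply Bayes' rule: the posterior for each component is proportional to its prior times its likelihood at x.
Component likelihoods at x = 4.1:
  L_I = 0.000120322
  L_II = 0.493541
  L_III = 0.0160382
  L_IV = 0.00419166
Multiply by the mixture weights:
  w_I·L_I = 0.19 × 0.000120322 = 2.28611e-05
  w_II·L_II = 0.20 × 0.493541 = 0.0987083
  w_III·L_III = 0.38 × 0.0160382 = 0.00609453
  w_IV·L_IV = 0.23 × 0.00419166 = 0.000964081
Denominator: 2.28611e-05 + 0.0987083 + 0.00609453 + 0.000964081 = 0.10579
P(Population III | 4.1) ≈ 0.058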